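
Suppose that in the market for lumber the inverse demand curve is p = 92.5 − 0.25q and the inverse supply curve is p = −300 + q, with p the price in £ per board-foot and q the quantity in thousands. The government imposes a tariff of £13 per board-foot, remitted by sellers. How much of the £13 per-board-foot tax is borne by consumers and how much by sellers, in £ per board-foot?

Consumers bear £2.6 per board-foot; sellers bear £10.4 per board-foot.

Rewrite in direct form: qd = 370 − 4p and qs = p + 300.
Before the tax: set 370 − 4p = p + 300 → p* = £14, q* = 314.
With the tax collected from sellers, supply shifts: qs = (p − 13) + 300.
Solving gives q = 303.6 with consumers paying £16.6 and sellers receiving £3.6 (the £13 wedge).
Burden on consumers: £2.6; on sellers: £10.4. (They sum to £13.)
The less price-elastic side of the market bears the larger share of a per-unit tax.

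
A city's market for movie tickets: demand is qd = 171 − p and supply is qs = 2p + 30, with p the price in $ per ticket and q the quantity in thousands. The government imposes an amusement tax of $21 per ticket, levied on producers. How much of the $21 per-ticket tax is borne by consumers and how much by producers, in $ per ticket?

Consumers bear $14 per ticket; producers bear $7 per ticket.

Before the tax: set 171 − p = 2p + 30 → p* = $47, q* = 124.
With the tax collected from producers, supply shifts: qs = 2(p − 21) + 30.
Solving gives q = 110 with consumers paying $61 and producers receiving $40 (the $21 wedge).
Burden on consumers: $14; on producers: $7. (They sum to $21.)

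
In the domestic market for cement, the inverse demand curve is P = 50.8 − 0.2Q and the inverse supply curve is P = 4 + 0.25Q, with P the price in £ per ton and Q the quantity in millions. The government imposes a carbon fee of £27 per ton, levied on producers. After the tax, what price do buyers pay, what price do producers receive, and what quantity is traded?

Rewrite in direct form: Qd = 254 − 5P and Qs = 4P − 16.
Before the tax: set 254 − 5P = 4P − 16 → P* = £30, Q* = 104.
With the tax collected from producers, supply shifts: Qs = 4(P − 27) − 16.
Solving gives Q = 44 with buyers paying £42 and producers receiving £15 (the £27 wedge).

Buyers pay £42; producers receive £15; quantity = 44.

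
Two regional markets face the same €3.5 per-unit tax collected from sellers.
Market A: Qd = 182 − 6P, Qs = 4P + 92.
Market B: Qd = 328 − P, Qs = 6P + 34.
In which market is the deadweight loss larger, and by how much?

Market A, by €9.45.

Market A: pre-tax P* = €9, Q* = 128; post-tax Q = 119.6; deadweight loss = €14.7.
Market B: pre-tax P* = €42, Q* = 286; post-tax Q = 283; deadweight loss = €5.25.
Difference: €14.7 vs €5.25 → market A is larger by €9.45.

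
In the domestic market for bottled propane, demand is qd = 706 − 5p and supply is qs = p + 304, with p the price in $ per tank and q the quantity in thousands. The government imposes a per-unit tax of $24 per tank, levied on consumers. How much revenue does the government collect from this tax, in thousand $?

Tax revenue = $8424 thousand.

Without the tax, 706 − 5p = p + 304 gives 6p = 402, so p* = $67 and q* = 371.
With the tax collected from consumers, demand (in seller-price terms) shifts: qd = 706 − 5(p + 24).
Solving gives q = 351 with consumers paying $71 and producers receiving $47 (the $24 wedge).
Revenue = t · Q = 24 · 351 = $8424.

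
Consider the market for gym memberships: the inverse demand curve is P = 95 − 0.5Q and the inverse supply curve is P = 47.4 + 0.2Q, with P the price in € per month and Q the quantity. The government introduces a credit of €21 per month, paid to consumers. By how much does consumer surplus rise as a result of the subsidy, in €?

Consumer surplus rises by €1245.

Rewrite in direct form: Qd = 190 − 2P and Qs = 5P − 237.
Without the subsidy, 190 − 2P = 5P − 237 gives 7P = 427, so P* = €61 and Q* = 68.
With a per-unit subsidy paid to consumers, each effectively pays P − 21, so demand becomes Qd = 190 − 2(P − 21).
Solving gives Q = 98 with consumers paying €46 and suppliers receiving €67 (the €21 wedge).
ΔCS is the trapezoid between Q = 98 and Q = 68 of height €15: ½ · (68 + 98) · 15 = €1245.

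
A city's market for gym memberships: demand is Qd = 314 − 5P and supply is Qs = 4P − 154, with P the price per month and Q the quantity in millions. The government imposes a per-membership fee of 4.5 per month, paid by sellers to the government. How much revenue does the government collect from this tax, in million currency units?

Tax revenue = 198 million.

Before the tax: set 314 − 5P = 4P − 154 → P* = 52, Q* = 54.
With the tax collected from sellers, supply shifts: Qs = 4(P − 4.5) − 154.
Solving gives Q = 44 with consumers paying 54 and sellers receiving 49.5 (the 4.5 wedge).
Revenue = t · Q = 4.5 · 44 = 198.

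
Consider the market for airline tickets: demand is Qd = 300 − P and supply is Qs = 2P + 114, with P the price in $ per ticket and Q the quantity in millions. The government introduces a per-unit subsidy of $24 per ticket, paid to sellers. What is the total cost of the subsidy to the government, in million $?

Government outlay = $6096 million.

Before the subsidy: set 300 − P = 2P + 114 → P* = $62, Q* = 238.
With a per-unit subsidy paid to sellers, each receives P + 24 per unit sold, so supply becomes Qs = 2(P + 24) + 114.
Solving gives Q = 254 with consumers paying $46 and sellers receiving $70 (the $24 wedge).
Outlay = t · Q = 24 · 254 = $6096.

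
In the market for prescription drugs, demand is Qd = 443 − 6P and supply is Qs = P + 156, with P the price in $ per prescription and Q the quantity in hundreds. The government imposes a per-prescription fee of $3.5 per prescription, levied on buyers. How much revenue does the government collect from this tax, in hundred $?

Tax revenue = $679 hundred.

Without the tax, 443 − 6P = P + 156 gives 7P = 287, so P* = $41 and Q* = 197.
With the tax collected from buyers, demand (in seller-price terms) shifts: Qd = 443 − 6(P + 3.5).
New equilibrium: buyers pay $41.5, producers receive $38, Q = 194. (Wedge: Pb − Ps = 3.5.)
Revenue = t · Q = 3.5 · 194 = $679.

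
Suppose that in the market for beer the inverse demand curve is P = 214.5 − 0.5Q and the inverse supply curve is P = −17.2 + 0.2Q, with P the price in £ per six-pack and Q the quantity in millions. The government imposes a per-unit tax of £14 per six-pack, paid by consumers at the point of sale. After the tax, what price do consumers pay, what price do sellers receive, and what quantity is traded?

Consumers pay £59; sellers receive £45; quantity = 311.

Rewrite in direct form: Qd = 429 − 2P and Qs = 5P + 86.
Without the tax, 429 − 2P = 5P + 86 gives 7P = 343, so P* = £49 and Q* = 331.
With the tax collected from consumers, demand (in seller-price terms) shifts: Qd = 429 − 2(P + 14).
New equilibrium: consumers pay £59, sellers receive £45, Q = 311. (Wedge: Pb − Ps = 14.)
The less price-elastic side of the market bears the larger share of a per-unit tax.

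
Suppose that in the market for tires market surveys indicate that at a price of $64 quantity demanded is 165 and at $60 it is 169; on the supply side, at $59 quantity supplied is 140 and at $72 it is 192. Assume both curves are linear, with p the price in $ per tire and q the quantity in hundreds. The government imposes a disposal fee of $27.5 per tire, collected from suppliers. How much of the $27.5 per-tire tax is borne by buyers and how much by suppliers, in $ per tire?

Buyers bear $22 per tire; suppliers bear $5.5 per tire.

Demand slope: (169 − 165)/(60 − 64) = -1, so qd = 229 − p.
Supply slope: (192 − 140)/(72 − 59) = 4, so qs = 4p − 96.
Before the tax: set 229 − p = 4p − 96 → p* = $65, q* = 164.
With the tax collected from suppliers, supply shifts: qs = 4(p − 27.5) − 96.
New equilibrium: buyers pay $87, suppliers receive $59.5, q = 142. (Wedge: pb − ps = 27.5.)
Burden on buyers: $22; on suppliers: $5.5. (They sum to $27.5.)
The less price-elastic side of the market bears the larger share of a per-unit tax.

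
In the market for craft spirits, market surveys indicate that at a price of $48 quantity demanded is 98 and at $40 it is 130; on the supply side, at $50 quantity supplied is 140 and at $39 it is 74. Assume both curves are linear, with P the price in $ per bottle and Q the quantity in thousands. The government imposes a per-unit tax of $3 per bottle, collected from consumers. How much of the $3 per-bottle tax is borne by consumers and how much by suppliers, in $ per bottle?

Demand slope: (130 − 98)/(40 − 48) = -4, so Qd = 290 − 4P.
Supply slope: (74 − 140)/(39 − 50) = 6, so Qs = 6P − 160.
Before the tax: set 290 − 4P = 6P − 160 → P* = $45, Q* = 110.
With the tax collected from consumers, demand (in seller-price terms) shifts: Qd = 290 − 4(P + 3).
Solving gives Q = 102.8 with consumers paying $46.8 and suppliers receiving $43.8 (the $3 wedge).
Burden on consumers: $1.8; on suppliers: $1.2. (They sum to $3.)

Consumers bear $1.8 per bottle; suppliers bear $1.2 per bottle.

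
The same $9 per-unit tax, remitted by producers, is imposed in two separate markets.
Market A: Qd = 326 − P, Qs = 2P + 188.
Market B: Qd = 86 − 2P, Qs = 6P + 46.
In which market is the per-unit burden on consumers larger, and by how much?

Market A: pre-tax P* = $46, Q* = 280; post-tax Q = 274; per-unit burden on consumers = $6.
Market B: pre-tax P* = $5, Q* = 76; post-tax Q = 62.5; per-unit burden on consumers = $6.75.
Difference: $6 vs $6.75 → market B is larger by $0.75.

Market B, by $0.75.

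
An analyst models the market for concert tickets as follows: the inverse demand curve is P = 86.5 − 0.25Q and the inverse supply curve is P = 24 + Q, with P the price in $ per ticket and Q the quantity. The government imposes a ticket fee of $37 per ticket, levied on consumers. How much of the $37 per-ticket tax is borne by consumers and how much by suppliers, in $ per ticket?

Consumers bear $7.4 per ticket; suppliers bear $29.6 per ticket.

Rewrite in direct form: Qd = 346 − 4P and Qs = P − 24.
Without the tax, 346 − 4P = P − 24 gives 5P = 370, so P* = $74 and Q* = 50.
With the tax collected from consumers, demand (in seller-price terms) shifts: Qd = 346 − 4(P + 37).
Solving gives Q = 20.4 with consumers paying $81.4 and suppliers receiving $44.4 (the $37 wedge).
Burden on consumers: $7.4; on suppliers: $29.6. (They sum to $37.)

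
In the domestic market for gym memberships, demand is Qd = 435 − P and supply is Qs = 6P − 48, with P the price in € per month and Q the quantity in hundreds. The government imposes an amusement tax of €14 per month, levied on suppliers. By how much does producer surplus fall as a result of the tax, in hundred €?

Before the tax: set 435 − P = 6P − 48 → P* = €69, Q* = 366.
With the tax collected from suppliers, supply shifts: Qs = 6(P − 14) − 48.
New equilibrium: consumers pay €81, suppliers receive €67, Q = 354. (Wedge: Pb − Ps = 14.)
ΔPS is the trapezoid between Q = 354 and Q = 366 of height €2: ½ · (366 + 354) · 2 = €720.

Producer surplus falls by €720 hundred.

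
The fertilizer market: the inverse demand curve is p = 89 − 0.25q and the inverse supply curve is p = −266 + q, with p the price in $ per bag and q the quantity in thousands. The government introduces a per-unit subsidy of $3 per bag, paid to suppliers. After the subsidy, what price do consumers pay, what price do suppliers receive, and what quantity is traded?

Inverting to q(p) form: qd = 356 − 4p; qs = p + 266.
Before the subsidy: set 356 − 4p = p + 266 → p* = $18, q* = 284.
With a per-unit subsidy paid to suppliers, each receives p + 3 per unit sold, so supply becomes qs = (p + 3) + 266.
New equilibrium: consumers pay $17.4, suppliers receive $20.4, q = 286.4. (Wedge: pb − ps = −3.)

Consumers pay $17.4; suppliers receive $20.4; quantity = 286.4.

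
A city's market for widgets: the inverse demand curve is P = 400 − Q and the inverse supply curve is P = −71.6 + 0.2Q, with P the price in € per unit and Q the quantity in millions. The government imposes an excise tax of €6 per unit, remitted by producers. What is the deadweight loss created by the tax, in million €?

Deadweight loss = €15 million.

Rewrite in direct form: Qd = 400 − P and Qs = 5P + 358.
Before the tax: set 400 − P = 5P + 358 → P* = €7, Q* = 393.
With the tax collected from producers, supply shifts: Qs = 5(P − 6) + 358.
New equilibrium: consumers pay €12, producers receive €6, Q = 388. (Wedge: Pb − Ps = 6.)
Quantity falls by |ΔQ| = |393 − 388| = 5.
DWL = ½ · t · |ΔQ| = ½ · 6 · 5 = €15.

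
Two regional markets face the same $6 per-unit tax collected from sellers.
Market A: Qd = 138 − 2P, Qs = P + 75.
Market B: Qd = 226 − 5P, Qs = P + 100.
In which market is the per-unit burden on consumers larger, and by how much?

Market A, by $1.

Market A: pre-tax P* = $21, Q* = 96; post-tax Q = 92; per-unit burden on consumers = $2.
Market B: pre-tax P* = $21, Q* = 121; post-tax Q = 116; per-unit burden on consumers = $1.
Difference: $2 vs $1 → market A is larger by $1.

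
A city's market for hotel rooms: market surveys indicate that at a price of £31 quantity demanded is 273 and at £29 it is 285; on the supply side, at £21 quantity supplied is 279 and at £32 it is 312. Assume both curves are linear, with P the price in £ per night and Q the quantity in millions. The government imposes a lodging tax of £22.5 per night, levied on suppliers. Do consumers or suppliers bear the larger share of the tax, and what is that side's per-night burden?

Suppliers bear the larger share: £15 per night.

Demand slope: (285 − 273)/(29 − 31) = -6, so Qd = 459 − 6P.
Supply slope: (312 − 279)/(32 − 21) = 3, so Qs = 3P + 216.
Before the tax: set 459 − 6P = 3P + 216 → P* = £27, Q* = 297.
With the tax collected from suppliers, supply shifts: Qs = 3(P − 22.5) + 216.
Solving gives Q = 252 with consumers paying £34.5 and suppliers receiving £12 (the £22.5 wedge).
Per-night burden: consumers £7.5, suppliers £15.
Suppliers take the larger share because supply is less price-elastic here (demand slope 6 vs supply slope 3).
The less price-elastic side of the market bears the larger share of a per-unit tax.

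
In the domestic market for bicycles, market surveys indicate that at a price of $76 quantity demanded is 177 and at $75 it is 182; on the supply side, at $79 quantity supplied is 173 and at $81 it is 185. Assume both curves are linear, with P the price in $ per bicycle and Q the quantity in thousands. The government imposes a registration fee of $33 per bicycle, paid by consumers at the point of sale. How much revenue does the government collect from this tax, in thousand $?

Tax revenue = $2541 thousand.

Demand slope: (182 − 177)/(75 − 76) = -5, so Qd = 557 − 5P.
Supply slope: (185 − 173)/(81 − 79) = 6, so Qs = 6P − 301.
Before the tax: set 557 − 5P = 6P − 301 → P* = $78, Q* = 167.
With the tax collected from consumers, demand (in seller-price terms) shifts: Qd = 557 − 5(P + 33).
Solving gives Q = 77 with consumers paying $96 and suppliers receiving $63 (the $33 wedge).
Revenue = t · Q = 33 · 77 = $2541.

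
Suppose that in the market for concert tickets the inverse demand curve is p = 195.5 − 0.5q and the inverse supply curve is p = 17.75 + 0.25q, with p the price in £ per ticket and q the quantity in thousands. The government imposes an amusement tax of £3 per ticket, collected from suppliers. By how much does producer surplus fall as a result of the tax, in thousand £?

Producer surplus falls by £235 thousand.

Rewrite in direct form: qd = 391 − 2p and qs = 4p − 71.
Before the tax: set 391 − 2p = 4p − 71 → p* = £77, q* = 237.
With the tax collected from suppliers, supply shifts: qs = 4(p − 3) − 71.
New equilibrium: consumers pay £79, suppliers receive £76, q = 233. (Wedge: pb − ps = 3.)
ΔPS is the trapezoid between Q = 233 and Q = 237 of height £1: ½ · (237 + 233) · 1 = £235.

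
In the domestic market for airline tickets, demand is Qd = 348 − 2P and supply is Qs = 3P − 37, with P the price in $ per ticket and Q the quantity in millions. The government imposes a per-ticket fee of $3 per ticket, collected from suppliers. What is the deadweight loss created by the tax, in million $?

Before the tax: set 348 − 2P = 3P − 37 → P* = $77, Q* = 194.
With the tax collected from suppliers, supply shifts: Qs = 3(P − 3) − 37.
New equilibrium: buyers pay $78.8, suppliers receive $75.8, Q = 190.4. (Wedge: Pb − Ps = 3.)
Quantity falls by |ΔQ| = |194 − 190.4| = 3.6.
DWL = ½ · t · |ΔQ| = ½ · 3 · 3.6 = $5.4.

Deadweight loss = $5.4 million.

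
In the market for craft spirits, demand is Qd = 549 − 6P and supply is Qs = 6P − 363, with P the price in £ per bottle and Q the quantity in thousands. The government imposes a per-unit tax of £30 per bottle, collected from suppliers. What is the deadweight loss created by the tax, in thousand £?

Without the tax, 549 − 6P = 6P − 363 gives 12P = 912, so P* = £76 and Q* = 93.
With the tax collected from suppliers, supply shifts: Qs = 6(P − 30) − 363.
New equilibrium: consumers pay £91, suppliers receive £61, Q = 3. (Wedge: Pb − Ps = 30.)
Quantity falls by |ΔQ| = |93 − 3| = 90.
DWL = ½ · t · |ΔQ| = ½ · 30 · 90 = £1350.

Deadweight loss = £1350 thousand.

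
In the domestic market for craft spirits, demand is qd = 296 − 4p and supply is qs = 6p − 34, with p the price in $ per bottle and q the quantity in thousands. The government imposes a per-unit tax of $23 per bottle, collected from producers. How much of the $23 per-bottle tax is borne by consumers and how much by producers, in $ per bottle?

Consumers bear $13.8 per bottle; producers bear $9.2 per bottle.

Before the tax: set 296 − 4p = 6p − 34 → p* = $33, q* = 164.
With the tax collected from producers, supply shifts: qs = 6(p − 23) − 34.
Solving gives q = 108.8 with consumers paying $46.8 and producers receiving $23.8 (the $23 wedge).
Burden on consumers: $13.8; on producers: $9.2. (They sum to $23.)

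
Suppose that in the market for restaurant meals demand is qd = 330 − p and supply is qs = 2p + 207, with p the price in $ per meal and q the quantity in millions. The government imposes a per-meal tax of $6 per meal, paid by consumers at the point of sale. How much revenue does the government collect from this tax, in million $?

Before the tax: set 330 − p = 2p + 207 → p* = $41, q* = 289.
With the tax collected from consumers, demand (in seller-price terms) shifts: qd = 330 − (p + 6).
New equilibrium: consumers pay $45, producers receive $39, q = 285. (Wedge: pb − ps = 6.)
Revenue = t · Q = 6 · 285 = $1710.

Tax revenue = $1710 million.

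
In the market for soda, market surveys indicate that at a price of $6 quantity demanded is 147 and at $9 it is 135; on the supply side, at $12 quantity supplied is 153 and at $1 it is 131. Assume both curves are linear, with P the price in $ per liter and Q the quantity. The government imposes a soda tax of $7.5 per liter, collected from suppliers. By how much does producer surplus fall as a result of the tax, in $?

Producer surplus falls by $690.

Demand slope: (135 − 147)/(9 − 6) = -4, so Qd = 171 − 4P.
Supply slope: (131 − 153)/(1 − 12) = 2, so Qs = 2P + 129.
Before the tax: set 171 − 4P = 2P + 129 → P* = $7, Q* = 143.
With the tax collected from suppliers, supply shifts: Qs = 2(P − 7.5) + 129.
New equilibrium: buyers pay $9.5, suppliers receive $2, Q = 133. (Wedge: Pb − Ps = 7.5.)
ΔPS is the trapezoid between Q = 133 and Q = 143 of height $5: ½ · (143 + 133) · 5 = $690.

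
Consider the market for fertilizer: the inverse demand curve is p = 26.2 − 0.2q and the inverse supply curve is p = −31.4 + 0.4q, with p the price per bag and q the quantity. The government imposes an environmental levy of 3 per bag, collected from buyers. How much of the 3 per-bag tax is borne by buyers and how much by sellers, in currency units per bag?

Buyers bear 1 per bag; sellers bear 2 per bag.

Rewrite in direct form: qd = 131 − 5p and qs = 2.5p + 78.5.
Without the tax, 131 − 5p = 2.5p + 78.5 gives 7.5p = 52.5, so p* = 7 and q* = 96.
With the tax collected from buyers, demand (in seller-price terms) shifts: qd = 131 − 5(p + 3).
New equilibrium: buyers pay 8, sellers receive 5, q = 91. (Wedge: pb − ps = 3.)
Burden on buyers: 1; on sellers: 2. (They sum to 3.)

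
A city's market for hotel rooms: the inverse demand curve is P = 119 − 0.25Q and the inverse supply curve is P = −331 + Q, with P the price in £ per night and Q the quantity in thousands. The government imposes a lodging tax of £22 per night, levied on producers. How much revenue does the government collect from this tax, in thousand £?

Inverting to Q(P) form: Qd = 476 − 4P; Qs = P + 331.
Before the tax: set 476 − 4P = P + 331 → P* = £29, Q* = 360.
With the tax collected from producers, supply shifts: Qs = (P − 22) + 331.
New equilibrium: consumers pay £33.4, producers receive £11.4, Q = 342.4. (Wedge: Pb − Ps = 22.)
Revenue = t · Q = 22 · 342.4 = £7532.8.

Tax revenue = £7532.8 thousand.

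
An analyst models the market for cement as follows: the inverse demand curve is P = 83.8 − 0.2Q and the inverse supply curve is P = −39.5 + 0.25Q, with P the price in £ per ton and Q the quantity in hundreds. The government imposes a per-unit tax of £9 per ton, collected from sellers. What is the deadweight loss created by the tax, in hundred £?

Inverting to Q(P) form: Qd = 419 − 5P; Qs = 4P + 158.
Without the tax, 419 − 5P = 4P + 158 gives 9P = 261, so P* = £29 and Q* = 274.
With the tax collected from sellers, supply shifts: Qs = 4(P − 9) + 158.
New equilibrium: consumers pay £33, sellers receive £24, Q = 254. (Wedge: Pb − Ps = 9.)
Quantity falls by |ΔQ| = |274 − 254| = 20.
DWL = ½ · t · |ΔQ| = ½ · 9 · 20 = £90.

Deadweight loss = £90 hundred.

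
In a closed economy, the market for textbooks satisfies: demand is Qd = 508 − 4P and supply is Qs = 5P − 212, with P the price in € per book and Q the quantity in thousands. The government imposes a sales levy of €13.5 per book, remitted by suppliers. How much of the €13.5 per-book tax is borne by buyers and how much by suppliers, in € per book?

Without the tax, 508 − 4P = 5P − 212 gives 9P = 720, so P* = €80 and Q* = 188.
With the tax collected from suppliers, supply shifts: Qs = 5(P − 13.5) − 212.
New equilibrium: buyers pay €87.5, suppliers receive €74, Q = 158. (Wedge: Pb − Ps = 13.5.)
Burden on buyers: €7.5; on suppliers: €6. (They sum to €13.5.)
The less price-elastic side of the market bears the larger share of a per-unit tax.

Buyers bear €7.5 per book; suppliers bear €6 per book.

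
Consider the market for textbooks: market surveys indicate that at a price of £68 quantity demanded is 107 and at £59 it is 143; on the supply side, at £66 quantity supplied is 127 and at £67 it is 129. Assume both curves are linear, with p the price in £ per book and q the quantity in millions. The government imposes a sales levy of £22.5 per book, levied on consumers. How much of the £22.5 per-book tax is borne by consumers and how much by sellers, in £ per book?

Demand slope: (143 − 107)/(59 − 68) = -4, so qd = 379 − 4p.
Supply slope: (129 − 127)/(67 − 66) = 2, so qs = 2p − 5.
Without the tax, 379 − 4p = 2p − 5 gives 6p = 384, so p* = £64 and q* = 123.
With the tax collected from consumers, demand (in seller-price terms) shifts: qd = 379 − 4(p + 22.5).
New equilibrium: consumers pay £71.5, sellers receive £49, q = 93. (Wedge: pb − ps = 22.5.)
Burden on consumers: £7.5; on sellers: £15. (They sum to £22.5.)
The less price-elastic side of the market bears the larger share of a per-unit tax.

Consumers bear £7.5 per book; sellers bear £15 per book.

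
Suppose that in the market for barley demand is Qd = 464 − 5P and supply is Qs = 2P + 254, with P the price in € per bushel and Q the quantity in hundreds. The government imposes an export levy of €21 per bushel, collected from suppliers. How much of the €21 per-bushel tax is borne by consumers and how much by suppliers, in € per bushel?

Consumers bear €6 per bushel; suppliers bear €15 per bushel.

Before the tax: set 464 − 5P = 2P + 254 → P* = €30, Q* = 314.
With the tax collected from suppliers, supply shifts: Qs = 2(P − 21) + 254.
New equilibrium: consumers pay €36, suppliers receive €15, Q = 284. (Wedge: Pb − Ps = 21.)
Burden on consumers: €6; on suppliers: €15. (They sum to €21.)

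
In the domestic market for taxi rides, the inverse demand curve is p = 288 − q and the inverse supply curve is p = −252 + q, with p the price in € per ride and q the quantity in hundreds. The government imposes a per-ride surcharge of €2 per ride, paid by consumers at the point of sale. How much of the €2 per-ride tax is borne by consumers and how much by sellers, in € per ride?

Consumers bear €1 per ride; sellers bear €1 per ride.

Rewrite in direct form: qd = 288 − p and qs = p + 252.
Without the tax, 288 − p = p + 252 gives 2p = 36, so p* = €18 and q* = 270.
With the tax collected from consumers, demand (in seller-price terms) shifts: qd = 288 − (p + 2).
Solving gives q = 269 with consumers paying €19 and sellers receiving €17 (the €2 wedge).
Burden on consumers: €1; on sellers: €1. (They sum to €2.)
The less price-elastic side of the market bears the larger share of a per-unit tax.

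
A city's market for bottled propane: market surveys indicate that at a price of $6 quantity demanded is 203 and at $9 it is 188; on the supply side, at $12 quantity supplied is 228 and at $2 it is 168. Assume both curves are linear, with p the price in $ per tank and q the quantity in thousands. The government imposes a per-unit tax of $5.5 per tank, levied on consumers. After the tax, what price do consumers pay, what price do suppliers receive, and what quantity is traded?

Consumers pay $10; suppliers receive $4.5; quantity = 183.

Demand slope: (188 − 203)/(9 − 6) = -5, so qd = 233 − 5p.
Supply slope: (168 − 228)/(2 − 12) = 6, so qs = 6p + 156.
Before the tax: set 233 − 5p = 6p + 156 → p* = $7, q* = 198.
With the tax collected from consumers, demand (in seller-price terms) shifts: qd = 233 − 5(p + 5.5).
New equilibrium: consumers pay $10, suppliers receive $4.5, q = 183. (Wedge: pb − ps = 5.5.)
The less price-elastic side of the market bears the larger share of a per-unit tax.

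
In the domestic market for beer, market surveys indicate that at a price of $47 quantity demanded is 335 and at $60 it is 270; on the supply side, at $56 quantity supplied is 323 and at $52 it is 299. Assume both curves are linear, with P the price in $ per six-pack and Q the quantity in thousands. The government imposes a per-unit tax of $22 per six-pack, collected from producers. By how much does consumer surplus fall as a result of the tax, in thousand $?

Demand slope: (270 − 335)/(60 − 47) = -5, so Qd = 570 − 5P.
Supply slope: (299 − 323)/(52 − 56) = 6, so Qs = 6P − 13.
Without the tax, 570 − 5P = 6P − 13 gives 11P = 583, so P* = $53 and Q* = 305.
With the tax collected from producers, supply shifts: Qs = 6(P − 22) − 13.
Solving gives Q = 245 with buyers paying $65 and producers receiving $43 (the $22 wedge).
ΔCS is the trapezoid between Q = 245 and Q = 305 of height $12: ½ · (305 + 245) · 12 = $3300.

Consumer surplus falls by $3300 thousand.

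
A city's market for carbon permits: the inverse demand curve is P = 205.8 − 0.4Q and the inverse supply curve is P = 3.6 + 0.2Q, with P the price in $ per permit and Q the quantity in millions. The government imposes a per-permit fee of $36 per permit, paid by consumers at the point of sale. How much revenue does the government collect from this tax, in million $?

Tax revenue = $9972 million.

Inverting to Q(P) form: Qd = 514.5 − 2.5P; Qs = 5P − 18.
Before the tax: set 514.5 − 2.5P = 5P − 18 → P* = $71, Q* = 337.
With the tax collected from consumers, demand (in seller-price terms) shifts: Qd = 514.5 − 2.5(P + 36).
New equilibrium: consumers pay $95, suppliers receive $59, Q = 277. (Wedge: Pb − Ps = 36.)
Revenue = t · Q = 36 · 277 = $9972.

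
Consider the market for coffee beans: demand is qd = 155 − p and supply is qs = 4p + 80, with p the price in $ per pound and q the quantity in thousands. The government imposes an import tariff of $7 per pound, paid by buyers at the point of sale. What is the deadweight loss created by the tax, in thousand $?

Deadweight loss = $19.6 thousand.

Without the tax, 155 − p = 4p + 80 gives 5p = 75, so p* = $15 and q* = 140.
With the tax collected from buyers, demand (in seller-price terms) shifts: qd = 155 − (p + 7).
New equilibrium: buyers pay $20.6, sellers receive $13.6, q = 134.4. (Wedge: pb − ps = 7.)
Quantity falls by |ΔQ| = |140 − 134.4| = 5.6.
DWL = ½ · t · |ΔQ| = ½ · 7 · 5.6 = $19.6.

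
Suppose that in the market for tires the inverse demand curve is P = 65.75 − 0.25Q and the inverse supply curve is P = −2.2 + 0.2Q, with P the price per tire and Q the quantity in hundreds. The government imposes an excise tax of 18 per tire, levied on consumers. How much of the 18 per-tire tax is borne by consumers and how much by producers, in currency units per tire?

Inverting to Q(P) form: Qd = 263 − 4P; Qs = 5P + 11.
Without the tax, 263 − 4P = 5P + 11 gives 9P = 252, so P* = 28 and Q* = 151.
With the tax collected from consumers, demand (in seller-price terms) shifts: Qd = 263 − 4(P + 18).
Solving gives Q = 111 with consumers paying 38 and producers receiving 20 (the 18 wedge).
Burden on consumers: 10; on producers: 8. (They sum to 18.)

Consumers bear 10 per tire; producers bear 8 per tire.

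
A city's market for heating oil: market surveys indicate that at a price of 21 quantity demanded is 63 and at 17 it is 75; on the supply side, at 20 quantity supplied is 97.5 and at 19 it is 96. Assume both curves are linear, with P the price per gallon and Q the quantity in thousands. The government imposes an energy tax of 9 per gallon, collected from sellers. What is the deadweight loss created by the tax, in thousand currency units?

Deadweight loss = 40.5 thousand.

Demand slope: (75 − 63)/(17 − 21) = -3, so Qd = 126 − 3P.
Supply slope: (96 − 97.5)/(19 − 20) = 1.5, so Qs = 1.5P + 67.5.
Before the tax: set 126 − 3P = 1.5P + 67.5 → P* = 13, Q* = 87.
With the tax collected from sellers, supply shifts: Qs = 1.5(P − 9) + 67.5.
Solving gives Q = 78 with consumers paying 16 and sellers receiving 7 (the 9 wedge).
Quantity falls by |ΔQ| = |87 − 78| = 9.
DWL = ½ · t · |ΔQ| = ½ · 9 · 9 = 40.5.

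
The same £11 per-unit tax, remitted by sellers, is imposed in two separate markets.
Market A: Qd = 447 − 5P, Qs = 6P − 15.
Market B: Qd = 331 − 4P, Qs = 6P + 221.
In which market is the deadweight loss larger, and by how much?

Market A, by £19.8.

Market A: pre-tax P* = £42, Q* = 237; post-tax Q = 207; deadweight loss = £165.
Market B: pre-tax P* = £11, Q* = 287; post-tax Q = 260.6; deadweight loss = £145.2.
Difference: £165 vs £145.2 → market A is larger by £19.8.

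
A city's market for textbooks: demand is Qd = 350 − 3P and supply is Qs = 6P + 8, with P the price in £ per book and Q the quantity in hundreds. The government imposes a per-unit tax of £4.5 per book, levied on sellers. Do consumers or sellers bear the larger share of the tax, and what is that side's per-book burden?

Consumers bear the larger share: £3 per book.

Without the tax, 350 − 3P = 6P + 8 gives 9P = 342, so P* = £38 and Q* = 236.
With the tax collected from sellers, supply shifts: Qs = 6(P − 4.5) + 8.
Solving gives Q = 227 with consumers paying £41 and sellers receiving £36.5 (the £4.5 wedge).
Per-book burden: consumers £3, sellers £1.5.
Consumers take the larger share because demand is less price-elastic here (demand slope 3 vs supply slope 6).
The less price-elastic side of the market bears the larger share of a per-unit tax.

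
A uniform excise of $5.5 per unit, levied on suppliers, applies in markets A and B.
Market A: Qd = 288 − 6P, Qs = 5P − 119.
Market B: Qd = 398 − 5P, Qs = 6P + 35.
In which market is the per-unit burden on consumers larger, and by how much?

Market A: pre-tax P* = $37, Q* = 66; post-tax Q = 51; per-unit burden on consumers = $2.5.
Market B: pre-tax P* = $33, Q* = 233; post-tax Q = 218; per-unit burden on consumers = $3.
Difference: $2.5 vs $3 → market B is larger by $0.5.

Market B, by $0.5.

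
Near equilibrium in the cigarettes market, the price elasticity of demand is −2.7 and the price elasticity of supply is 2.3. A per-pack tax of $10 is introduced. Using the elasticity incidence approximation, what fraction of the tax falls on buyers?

Buyers' share ≈ 0.46.

Incidence ratio: buyers' share ≈ εs / (εs + |εd|) = 2.3 / (2.3 + 2.7) = 0.46.
Supply is the less elastic side, so buyers bear the smaller share.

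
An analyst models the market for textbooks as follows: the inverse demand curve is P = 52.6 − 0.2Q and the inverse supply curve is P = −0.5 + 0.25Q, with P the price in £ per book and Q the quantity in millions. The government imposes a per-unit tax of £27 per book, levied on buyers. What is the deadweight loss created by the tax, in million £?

Deadweight loss = £810 million.

Inverting to Q(P) form: Qd = 263 − 5P; Qs = 4P + 2.
Without the tax, 263 − 5P = 4P + 2 gives 9P = 261, so P* = £29 and Q* = 118.
With the tax collected from buyers, demand (in seller-price terms) shifts: Qd = 263 − 5(P + 27).
Solving gives Q = 58 with buyers paying £41 and producers receiving £14 (the £27 wedge).
Quantity falls by |ΔQ| = |118 − 58| = 60.
DWL = ½ · t · |ΔQ| = ½ · 27 · 60 = £810.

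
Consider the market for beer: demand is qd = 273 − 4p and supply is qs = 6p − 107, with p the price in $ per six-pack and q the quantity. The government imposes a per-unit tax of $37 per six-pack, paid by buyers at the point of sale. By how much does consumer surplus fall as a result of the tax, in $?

Without the tax, 273 − 4p = 6p − 107 gives 10p = 380, so p* = $38 and q* = 121.
With the tax collected from buyers, demand (in seller-price terms) shifts: qd = 273 − 4(p + 37).
New equilibrium: buyers pay $60.2, sellers receive $23.2, q = 32.2. (Wedge: pb − ps = 37.)
ΔCS is the trapezoid between Q = 32.2 and Q = 121 of height $22.2: ½ · (121 + 32.2) · 22.2 = $1700.52.

Consumer surplus falls by $1700.52.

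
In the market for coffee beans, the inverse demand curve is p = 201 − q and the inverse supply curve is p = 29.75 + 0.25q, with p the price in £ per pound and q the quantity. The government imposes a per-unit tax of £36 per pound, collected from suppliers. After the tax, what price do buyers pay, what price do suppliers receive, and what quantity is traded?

Buyers pay £92.8; suppliers receive £56.8; quantity = 108.2.

Inverting to q(p) form: qd = 201 − p; qs = 4p − 119.
Before the tax: set 201 − p = 4p − 119 → p* = £64, q* = 137.
With the tax collected from suppliers, supply shifts: qs = 4(p − 36) − 119.
Solving gives q = 108.2 with buyers paying £92.8 and suppliers receiving £56.8 (the £36 wedge).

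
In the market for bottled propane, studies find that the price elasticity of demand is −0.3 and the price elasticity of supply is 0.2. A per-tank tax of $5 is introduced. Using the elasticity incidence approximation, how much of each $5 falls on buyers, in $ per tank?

Buyers bear ≈ $2 per tank.

Incidence ratio: buyers' share ≈ εs / (εs + |εd|) = 0.2 / (0.2 + 0.3) = 0.4.
So buyers bear ≈ 0.4 × $5 = $2; sellers bear $3.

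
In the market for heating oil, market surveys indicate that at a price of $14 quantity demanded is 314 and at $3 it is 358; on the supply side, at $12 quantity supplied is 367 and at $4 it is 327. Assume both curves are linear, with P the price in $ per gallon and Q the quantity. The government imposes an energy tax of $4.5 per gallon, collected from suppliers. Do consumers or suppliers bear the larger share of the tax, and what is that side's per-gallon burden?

Demand slope: (358 − 314)/(3 − 14) = -4, so Qd = 370 − 4P.
Supply slope: (327 − 367)/(4 − 12) = 5, so Qs = 5P + 307.
Without the tax, 370 − 4P = 5P + 307 gives 9P = 63, so P* = $7 and Q* = 342.
With the tax collected from suppliers, supply shifts: Qs = 5(P − 4.5) + 307.
Solving gives Q = 332 with consumers paying $9.5 and suppliers receiving $5 (the $4.5 wedge).
Per-gallon burden: consumers $2.5, suppliers $2.
Consumers take the larger share because demand is less price-elastic here (demand slope 4 vs supply slope 5).
The less price-elastic side of the market bears the larger share of a per-unit tax.

Consumers bear the larger share: $2.5 per gallon.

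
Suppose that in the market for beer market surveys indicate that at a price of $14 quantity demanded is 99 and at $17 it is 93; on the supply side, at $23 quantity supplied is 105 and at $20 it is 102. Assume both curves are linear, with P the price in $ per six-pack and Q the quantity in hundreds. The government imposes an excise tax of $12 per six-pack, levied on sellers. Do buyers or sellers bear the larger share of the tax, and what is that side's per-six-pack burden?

Demand slope: (93 − 99)/(17 − 14) = -2, so Qd = 127 − 2P.
Supply slope: (102 − 105)/(20 − 23) = 1, so Qs = P + 82.
Before the tax: set 127 − 2P = P + 82 → P* = $15, Q* = 97.
With the tax collected from sellers, supply shifts: Qs = (P − 12) + 82.
Solving gives Q = 89 with buyers paying $19 and sellers receiving $7 (the $12 wedge).
Per-six-pack burden: buyers $4, sellers $8.
Sellers take the larger share because supply is less price-elastic here (demand slope 2 vs supply slope 1).

Sellers bear the larger share: $8 per six-pack.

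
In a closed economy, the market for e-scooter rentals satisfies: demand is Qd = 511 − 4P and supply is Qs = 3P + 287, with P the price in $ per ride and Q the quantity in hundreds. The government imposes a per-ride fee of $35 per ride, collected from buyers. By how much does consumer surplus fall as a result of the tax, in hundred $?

Before the tax: set 511 − 4P = 3P + 287 → P* = $32, Q* = 383.
With the tax collected from buyers, demand (in seller-price terms) shifts: Qd = 511 − 4(P + 35).
Solving gives Q = 323 with buyers paying $47 and sellers receiving $12 (the $35 wedge).
ΔCS is the trapezoid between Q = 323 and Q = 383 of height $15: ½ · (383 + 323) · 15 = $5295.

Consumer surplus falls by $5295 hundred.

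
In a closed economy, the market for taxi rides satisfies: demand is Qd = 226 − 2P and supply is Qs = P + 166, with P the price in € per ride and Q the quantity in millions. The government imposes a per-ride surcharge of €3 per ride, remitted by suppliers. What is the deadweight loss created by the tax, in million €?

Without the tax, 226 − 2P = P + 166 gives 3P = 60, so P* = €20 and Q* = 186.
With the tax collected from suppliers, supply shifts: Qs = (P − 3) + 166.
New equilibrium: consumers pay €21, suppliers receive €18, Q = 184. (Wedge: Pb − Ps = 3.)
Quantity falls by |ΔQ| = |186 − 184| = 2.
DWL = ½ · t · |ΔQ| = ½ · 3 · 2 = €3.

Deadweight loss = €3 million.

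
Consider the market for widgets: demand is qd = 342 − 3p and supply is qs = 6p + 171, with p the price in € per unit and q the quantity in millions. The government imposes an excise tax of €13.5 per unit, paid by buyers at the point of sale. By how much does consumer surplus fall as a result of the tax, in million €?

Consumer surplus falls by €2443.5 million.

Without the tax, 342 − 3p = 6p + 171 gives 9p = 171, so p* = €19 and q* = 285.
With the tax collected from buyers, demand (in seller-price terms) shifts: qd = 342 − 3(p + 13.5).
Solving gives q = 258 with buyers paying €28 and sellers receiving €14.5 (the €13.5 wedge).
ΔCS is the trapezoid between Q = 258 and Q = 285 of height €9: ½ · (285 + 258) · 9 = €2443.5.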